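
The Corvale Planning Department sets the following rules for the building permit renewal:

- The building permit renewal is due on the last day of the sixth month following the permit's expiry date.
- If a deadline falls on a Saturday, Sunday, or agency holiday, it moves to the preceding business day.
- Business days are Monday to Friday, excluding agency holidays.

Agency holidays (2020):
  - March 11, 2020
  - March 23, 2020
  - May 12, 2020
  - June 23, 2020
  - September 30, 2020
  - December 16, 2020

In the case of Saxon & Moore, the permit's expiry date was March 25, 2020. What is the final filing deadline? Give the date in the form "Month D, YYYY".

The sixth month after March 25, 2020 is September 2020, whose last day is September 30, 2020.
September 30, 2020 is a listed holiday; the preceding business day is September 29, 2020 (Tuesday).
Deadline: September 29, 2020.

September 29, 2020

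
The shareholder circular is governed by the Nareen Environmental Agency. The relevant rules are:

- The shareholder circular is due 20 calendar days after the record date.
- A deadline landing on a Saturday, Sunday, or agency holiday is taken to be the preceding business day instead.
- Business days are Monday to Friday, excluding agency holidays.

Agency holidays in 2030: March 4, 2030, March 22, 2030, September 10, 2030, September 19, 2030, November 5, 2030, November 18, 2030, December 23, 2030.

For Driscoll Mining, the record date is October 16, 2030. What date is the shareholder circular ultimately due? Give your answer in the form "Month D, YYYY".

November 4, 2030

20 calendar days after October 16, 2030 is November 5, 2030.
November 5, 2030 is a listed holiday, so it moves to the preceding business day, November 4, 2030 (Monday).
Deadline: November 4, 2030.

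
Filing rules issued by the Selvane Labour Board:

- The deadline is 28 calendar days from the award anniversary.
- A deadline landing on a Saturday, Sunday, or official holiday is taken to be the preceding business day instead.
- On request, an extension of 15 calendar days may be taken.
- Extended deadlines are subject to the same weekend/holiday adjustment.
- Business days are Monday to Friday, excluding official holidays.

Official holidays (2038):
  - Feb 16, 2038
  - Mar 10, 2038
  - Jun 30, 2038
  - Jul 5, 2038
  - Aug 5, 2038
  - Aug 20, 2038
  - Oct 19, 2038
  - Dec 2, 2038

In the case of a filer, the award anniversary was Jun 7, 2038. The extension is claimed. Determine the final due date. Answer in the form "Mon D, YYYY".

28 calendar days after Jun 7, 2038 is Jul 5, 2038.
Because Jul 5, 2038 is a listed holiday, the deadline becomes Jul 2, 2038 (Friday).
With the 15-day extension, Jul 2, 2038 becomes Jul 17, 2038.
Jul 17, 2038 is a Saturday; the preceding business day is Jul 16, 2038 (Friday).
Final deadline: Jul 16, 2038.

Jul 16, 2038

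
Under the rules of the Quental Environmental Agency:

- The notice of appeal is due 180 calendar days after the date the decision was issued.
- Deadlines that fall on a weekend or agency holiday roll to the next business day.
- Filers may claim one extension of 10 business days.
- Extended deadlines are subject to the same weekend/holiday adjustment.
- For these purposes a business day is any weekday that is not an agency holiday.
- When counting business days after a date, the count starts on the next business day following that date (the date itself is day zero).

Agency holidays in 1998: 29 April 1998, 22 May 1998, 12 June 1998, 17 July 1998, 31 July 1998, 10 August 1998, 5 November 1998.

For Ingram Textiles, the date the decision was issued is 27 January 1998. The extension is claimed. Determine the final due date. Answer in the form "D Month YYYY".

From 27 January 1998, 180 calendar days later is 26 July 1998.
26 July 1998 is a Sunday; the next business day is 27 July 1998 (Monday).
The 10-business-day extension runs from 27 July 1998 to 12 August 1998.
12 August 1998 is a Wednesday and not a listed holiday, so it stands.
Deadline: 12 August 1998.

12 August 1998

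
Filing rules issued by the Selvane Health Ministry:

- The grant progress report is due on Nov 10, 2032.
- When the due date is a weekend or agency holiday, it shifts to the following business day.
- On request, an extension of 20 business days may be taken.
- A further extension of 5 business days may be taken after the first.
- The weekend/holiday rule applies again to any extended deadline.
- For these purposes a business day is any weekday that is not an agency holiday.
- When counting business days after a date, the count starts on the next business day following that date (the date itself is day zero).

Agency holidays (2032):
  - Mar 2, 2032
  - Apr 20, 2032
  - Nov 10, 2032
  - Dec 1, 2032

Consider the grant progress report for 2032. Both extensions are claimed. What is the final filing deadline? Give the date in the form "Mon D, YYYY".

Dec 17, 2032

The stated deadline is Nov 10, 2032.
Nov 10, 2032 falls on a listed holiday. Rolling to the next business day gives Nov 11, 2032, a Thursday.
Applying the 20-business-day extension: 20 business days after Nov 11, 2032 is Dec 10, 2032.
Dec 10, 2032 is a Friday and not a listed holiday, so it stands.
The 5-business-day extension runs from Dec 10, 2032 to Dec 17, 2032.
Dec 17, 2032 is a Friday and not a listed holiday, so it stands.
Deadline: Dec 17, 2032.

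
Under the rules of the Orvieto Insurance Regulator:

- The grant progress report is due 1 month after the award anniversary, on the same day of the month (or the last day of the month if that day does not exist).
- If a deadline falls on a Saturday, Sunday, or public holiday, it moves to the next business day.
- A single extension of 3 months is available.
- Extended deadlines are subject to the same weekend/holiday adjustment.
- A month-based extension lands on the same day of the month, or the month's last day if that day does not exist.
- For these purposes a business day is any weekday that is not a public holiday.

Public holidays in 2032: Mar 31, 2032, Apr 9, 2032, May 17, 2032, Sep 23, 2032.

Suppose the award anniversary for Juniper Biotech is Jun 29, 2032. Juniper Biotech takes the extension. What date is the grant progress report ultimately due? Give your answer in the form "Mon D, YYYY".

Oct 29, 2032

1 month from Jun 29, 2032 is Jul 29, 2032.
Jul 29, 2032 is a Thursday and not a listed holiday, so it stands.
The 3 months extension carries Jul 29, 2032 to Oct 29, 2032.
Since Oct 29, 2032 is a Friday and not a holiday, the date is unchanged.
The final due date is Oct 29, 2032.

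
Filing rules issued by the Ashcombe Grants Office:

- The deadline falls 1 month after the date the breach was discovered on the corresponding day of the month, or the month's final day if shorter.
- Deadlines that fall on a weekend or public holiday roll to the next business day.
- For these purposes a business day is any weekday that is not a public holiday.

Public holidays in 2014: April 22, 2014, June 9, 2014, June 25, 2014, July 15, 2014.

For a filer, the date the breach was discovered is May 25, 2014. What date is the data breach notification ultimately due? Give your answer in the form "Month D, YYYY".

June 26, 2014

Moving 1 month forward from May 25, 2014 on the corresponding day gives June 25, 2014.
June 25, 2014 is a listed holiday; the next business day is June 26, 2014 (Thursday).
Deadline: June 26, 2014.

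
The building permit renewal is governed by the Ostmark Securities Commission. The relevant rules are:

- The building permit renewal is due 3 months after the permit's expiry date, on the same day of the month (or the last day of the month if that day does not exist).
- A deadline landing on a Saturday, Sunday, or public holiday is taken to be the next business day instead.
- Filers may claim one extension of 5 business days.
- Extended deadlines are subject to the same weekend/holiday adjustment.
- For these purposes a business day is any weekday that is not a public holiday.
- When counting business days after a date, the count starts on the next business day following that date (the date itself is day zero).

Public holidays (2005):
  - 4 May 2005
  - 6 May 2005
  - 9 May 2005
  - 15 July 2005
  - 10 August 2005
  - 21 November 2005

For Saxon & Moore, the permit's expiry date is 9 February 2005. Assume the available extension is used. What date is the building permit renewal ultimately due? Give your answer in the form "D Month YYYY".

17 May 2005

3 months after 9 February 2005, on the same day of the month, is 9 May 2005.
9 May 2005 falls on a listed holiday. Rolling to the next business day gives 10 May 2005, a Tuesday.
The 5-business-day extension runs from 10 May 2005 to 17 May 2005.
17 May 2005 is a Tuesday and not a listed holiday, so it stands.
So the filing is due 17 May 2005.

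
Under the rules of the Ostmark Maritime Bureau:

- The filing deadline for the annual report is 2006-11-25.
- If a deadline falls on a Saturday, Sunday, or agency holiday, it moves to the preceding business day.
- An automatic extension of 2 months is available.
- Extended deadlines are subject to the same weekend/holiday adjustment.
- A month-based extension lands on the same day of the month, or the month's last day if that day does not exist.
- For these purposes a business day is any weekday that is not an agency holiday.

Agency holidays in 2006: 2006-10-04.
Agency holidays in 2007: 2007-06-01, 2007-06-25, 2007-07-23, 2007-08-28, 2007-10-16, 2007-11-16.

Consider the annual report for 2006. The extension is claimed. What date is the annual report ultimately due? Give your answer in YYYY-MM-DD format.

2007-01-24

The statutory due date is 2006-11-25.
2006-11-25 falls on a Saturday. Rolling to the preceding business day gives 2006-11-24, a Friday.
Add 2 months to 2006-11-24: 2007-01-24.
2007-01-24 (Wednesday) is already a business day.
Final deadline: 2007-01-24.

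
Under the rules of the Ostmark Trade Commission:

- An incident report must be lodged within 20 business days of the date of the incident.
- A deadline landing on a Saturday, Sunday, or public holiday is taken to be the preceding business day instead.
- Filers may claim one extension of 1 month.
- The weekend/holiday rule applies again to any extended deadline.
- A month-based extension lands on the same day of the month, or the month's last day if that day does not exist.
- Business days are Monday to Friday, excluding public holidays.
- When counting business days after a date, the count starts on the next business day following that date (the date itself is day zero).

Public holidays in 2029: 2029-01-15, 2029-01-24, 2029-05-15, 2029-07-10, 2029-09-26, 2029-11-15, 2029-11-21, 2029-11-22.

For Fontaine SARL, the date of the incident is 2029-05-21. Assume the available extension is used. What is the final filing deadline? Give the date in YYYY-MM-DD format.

2029-07-18

Starting the day after 2029-05-21 and counting 20 business days lands on 2029-06-18.
2029-06-18 (Monday) is already a business day.
The 1 month extension carries 2029-06-18 to 2029-07-18.
2029-07-18 is a Wednesday and not a listed holiday, so it stands.
Deadline: 2029-07-18.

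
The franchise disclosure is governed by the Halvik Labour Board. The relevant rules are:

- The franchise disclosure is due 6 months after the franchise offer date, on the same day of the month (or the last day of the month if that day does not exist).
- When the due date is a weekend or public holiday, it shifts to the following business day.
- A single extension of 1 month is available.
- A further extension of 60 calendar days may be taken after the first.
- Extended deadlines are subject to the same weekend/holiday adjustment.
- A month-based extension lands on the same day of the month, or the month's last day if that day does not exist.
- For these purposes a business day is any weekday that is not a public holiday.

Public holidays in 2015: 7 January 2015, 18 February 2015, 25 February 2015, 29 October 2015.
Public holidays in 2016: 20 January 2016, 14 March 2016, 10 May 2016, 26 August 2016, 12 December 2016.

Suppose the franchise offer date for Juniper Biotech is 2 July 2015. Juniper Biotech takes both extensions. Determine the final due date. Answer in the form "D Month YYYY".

4 April 2016

6 months from 2 July 2015 is 2 January 2016.
Because 2 January 2016 is a Saturday, the deadline becomes 4 January 2016 (Monday).
Applying the 1 month extension: 1 month after 4 January 2016 is 4 February 2016.
4 February 2016 falls on a Thursday, which is a business day, so no adjustment is needed.
The 60-calendar-day extension moves the deadline from 4 February 2016 to 4 April 2016.
4 April 2016 falls on a Monday, which is a business day, so no adjustment is needed.
Final deadline: 4 April 2016.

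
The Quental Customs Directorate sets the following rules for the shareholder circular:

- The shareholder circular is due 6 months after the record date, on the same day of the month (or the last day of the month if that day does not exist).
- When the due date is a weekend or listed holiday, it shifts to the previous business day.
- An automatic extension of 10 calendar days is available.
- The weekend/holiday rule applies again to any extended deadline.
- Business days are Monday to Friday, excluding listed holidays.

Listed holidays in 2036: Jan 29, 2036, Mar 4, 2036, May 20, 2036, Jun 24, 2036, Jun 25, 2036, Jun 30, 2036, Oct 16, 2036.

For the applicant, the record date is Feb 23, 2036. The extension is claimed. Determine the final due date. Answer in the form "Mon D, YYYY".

Sep 1, 2036

6 months from Feb 23, 2036 is Aug 23, 2036.
Aug 23, 2036 is a Saturday, so it moves to the preceding business day, Aug 22, 2036 (Friday).
With the 10-day extension, Aug 22, 2036 becomes Sep 1, 2036.
Sep 1, 2036 (Monday) is already a business day.
So the filing is due Sep 1, 2036.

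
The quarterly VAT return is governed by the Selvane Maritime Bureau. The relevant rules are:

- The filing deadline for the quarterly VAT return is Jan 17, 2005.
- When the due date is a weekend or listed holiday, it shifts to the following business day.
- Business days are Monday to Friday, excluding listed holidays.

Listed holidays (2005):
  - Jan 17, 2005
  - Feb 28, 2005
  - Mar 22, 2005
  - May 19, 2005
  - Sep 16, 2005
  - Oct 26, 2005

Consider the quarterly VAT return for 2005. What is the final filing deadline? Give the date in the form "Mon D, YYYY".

Jan 18, 2005

The statutory due date is Jan 17, 2005.
Jan 17, 2005 is a listed holiday, so it moves to the next business day, Jan 18, 2005 (Tuesday).
The final due date is Jan 18, 2005.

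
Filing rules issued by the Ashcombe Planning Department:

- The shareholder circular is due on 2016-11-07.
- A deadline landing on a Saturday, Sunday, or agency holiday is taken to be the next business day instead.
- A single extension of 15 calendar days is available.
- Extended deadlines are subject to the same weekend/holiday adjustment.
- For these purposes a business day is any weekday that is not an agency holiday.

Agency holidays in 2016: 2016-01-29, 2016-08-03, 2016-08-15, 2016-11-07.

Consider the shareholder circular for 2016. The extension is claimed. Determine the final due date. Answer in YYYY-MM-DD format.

Start from the fixed due date, 2016-11-07.
2016-11-07 is a listed holiday, so it moves to the next business day, 2016-11-08 (Tuesday).
Applying the 15-calendar-day extension: 2016-11-08 + 15 days = 2016-11-23.
2016-11-23 is a Wednesday and not a listed holiday, so it stands.
Deadline: 2016-11-23.

2016-11-23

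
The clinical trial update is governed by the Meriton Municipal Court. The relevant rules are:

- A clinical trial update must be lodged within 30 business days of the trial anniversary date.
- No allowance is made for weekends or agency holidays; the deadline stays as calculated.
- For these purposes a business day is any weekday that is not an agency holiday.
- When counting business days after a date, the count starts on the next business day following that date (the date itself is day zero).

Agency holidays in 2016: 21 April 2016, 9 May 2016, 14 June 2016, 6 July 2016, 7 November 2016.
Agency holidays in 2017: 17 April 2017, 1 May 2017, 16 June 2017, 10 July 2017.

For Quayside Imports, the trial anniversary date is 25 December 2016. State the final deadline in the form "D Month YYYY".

3 February 2017

30 business days after 25 December 2016, excluding weekends and holidays, is 3 February 2017.
No adjustment is made for weekends or holidays, so 3 February 2017 stands.
The final due date is 3 February 2017.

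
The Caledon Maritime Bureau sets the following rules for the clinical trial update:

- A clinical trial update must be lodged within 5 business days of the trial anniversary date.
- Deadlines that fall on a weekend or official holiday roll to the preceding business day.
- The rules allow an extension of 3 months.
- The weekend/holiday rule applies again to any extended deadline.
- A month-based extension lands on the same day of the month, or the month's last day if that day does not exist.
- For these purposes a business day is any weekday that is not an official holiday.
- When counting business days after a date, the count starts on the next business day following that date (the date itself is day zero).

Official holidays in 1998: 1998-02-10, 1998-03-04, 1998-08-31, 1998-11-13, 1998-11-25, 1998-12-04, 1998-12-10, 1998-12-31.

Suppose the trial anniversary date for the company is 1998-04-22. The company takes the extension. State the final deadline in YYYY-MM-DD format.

Counting 5 business days after 1998-04-22 (skipping weekends and listed holidays) reaches 1998-04-29.
Since 1998-04-29 is a Wednesday and not a holiday, the date is unchanged.
The 3 months extension carries 1998-04-29 to 1998-07-29.
1998-07-29 falls on a Wednesday, which is a business day, so no adjustment is needed.
Final deadline: 1998-07-29.

1998-07-29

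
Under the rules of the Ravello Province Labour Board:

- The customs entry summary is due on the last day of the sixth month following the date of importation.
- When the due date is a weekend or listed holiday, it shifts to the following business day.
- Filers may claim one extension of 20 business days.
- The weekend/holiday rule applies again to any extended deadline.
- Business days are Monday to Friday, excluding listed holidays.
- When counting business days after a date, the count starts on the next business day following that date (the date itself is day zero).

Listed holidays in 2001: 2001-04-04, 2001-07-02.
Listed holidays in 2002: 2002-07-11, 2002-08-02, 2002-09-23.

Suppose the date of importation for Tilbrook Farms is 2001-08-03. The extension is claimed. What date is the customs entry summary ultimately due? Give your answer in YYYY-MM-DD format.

6 months after 2001-08-03 falls in February 2002; the last day of that month is 2002-02-28.
2002-02-28 (Thursday) is already a business day.
Applying the 20-business-day extension: 20 business days after 2002-02-28 is 2002-03-28.
2002-03-28 (Thursday) is already a business day.
Deadline: 2002-03-28.

2002-03-28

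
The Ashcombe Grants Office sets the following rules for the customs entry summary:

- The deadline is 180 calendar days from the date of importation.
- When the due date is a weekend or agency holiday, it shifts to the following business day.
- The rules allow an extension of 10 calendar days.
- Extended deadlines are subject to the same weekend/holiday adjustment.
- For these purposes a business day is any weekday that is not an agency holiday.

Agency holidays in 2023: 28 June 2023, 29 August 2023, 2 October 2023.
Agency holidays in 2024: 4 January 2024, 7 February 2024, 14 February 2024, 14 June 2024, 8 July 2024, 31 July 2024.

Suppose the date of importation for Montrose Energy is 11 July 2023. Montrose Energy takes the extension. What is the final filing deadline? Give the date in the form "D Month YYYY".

18 January 2024

Adding 180 calendar days to 11 July 2023 gives 7 January 2024.
Because 7 January 2024 is a Sunday, the deadline becomes 8 January 2024 (Monday).
Applying the 10-calendar-day extension: 8 January 2024 + 10 days = 18 January 2024.
18 January 2024 (Thursday) is already a business day.
The final due date is 18 January 2024.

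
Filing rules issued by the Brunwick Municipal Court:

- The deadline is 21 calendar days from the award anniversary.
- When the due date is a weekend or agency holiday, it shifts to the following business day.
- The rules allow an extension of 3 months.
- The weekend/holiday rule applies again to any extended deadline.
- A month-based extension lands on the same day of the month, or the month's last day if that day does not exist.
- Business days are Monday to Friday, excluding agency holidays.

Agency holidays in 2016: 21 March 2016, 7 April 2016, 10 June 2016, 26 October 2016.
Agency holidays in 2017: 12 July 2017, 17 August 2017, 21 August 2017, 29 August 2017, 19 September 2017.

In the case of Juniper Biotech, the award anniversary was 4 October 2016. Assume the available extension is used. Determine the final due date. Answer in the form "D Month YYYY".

25 January 2017

21 calendar days after 4 October 2016 is 25 October 2016.
25 October 2016 falls on a Tuesday, which is a business day, so no adjustment is needed.
The 3 months extension carries 25 October 2016 to 25 January 2017.
25 January 2017 (Wednesday) is already a business day.
The final due date is 25 January 2017.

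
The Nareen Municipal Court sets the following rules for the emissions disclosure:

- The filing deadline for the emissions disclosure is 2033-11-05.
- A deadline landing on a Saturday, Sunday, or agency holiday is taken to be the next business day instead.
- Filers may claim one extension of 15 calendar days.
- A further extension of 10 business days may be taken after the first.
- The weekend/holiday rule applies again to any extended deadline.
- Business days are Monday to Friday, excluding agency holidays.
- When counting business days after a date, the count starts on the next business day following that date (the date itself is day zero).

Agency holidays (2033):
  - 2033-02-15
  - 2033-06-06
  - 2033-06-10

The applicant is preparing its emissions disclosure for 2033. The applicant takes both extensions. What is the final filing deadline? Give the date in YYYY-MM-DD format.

The stated deadline is 2033-11-05.
2033-11-05 falls on a Saturday. Rolling to the next business day gives 2033-11-07, a Monday.
Applying the 15-calendar-day extension: 2033-11-07 + 15 days = 2033-11-22.
2033-11-22 is a Tuesday and not a listed holiday, so it stands.
The 10-business-day extension runs from 2033-11-22 to 2033-12-06.
2033-12-06 falls on a Tuesday, which is a business day, so no adjustment is needed.
Deadline: 2033-12-06.

2033-12-06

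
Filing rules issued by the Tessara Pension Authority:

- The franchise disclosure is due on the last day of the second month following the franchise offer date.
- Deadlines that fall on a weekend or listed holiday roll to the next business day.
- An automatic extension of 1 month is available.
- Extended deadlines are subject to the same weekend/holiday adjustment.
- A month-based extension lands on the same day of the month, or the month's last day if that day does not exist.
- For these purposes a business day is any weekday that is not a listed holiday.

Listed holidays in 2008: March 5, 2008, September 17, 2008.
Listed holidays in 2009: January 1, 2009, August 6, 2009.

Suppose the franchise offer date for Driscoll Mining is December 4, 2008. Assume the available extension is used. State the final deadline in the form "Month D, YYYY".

April 2, 2009

2 months after December 4, 2008 falls in February 2009; the last day of that month is February 28, 2009.
February 28, 2009 falls on a Saturday. Rolling to the next business day gives March 2, 2009, a Monday.
The 1 month extension carries March 2, 2009 to April 2, 2009.
April 2, 2009 falls on a Thursday, which is a business day, so no adjustment is needed.
Deadline: April 2, 2009.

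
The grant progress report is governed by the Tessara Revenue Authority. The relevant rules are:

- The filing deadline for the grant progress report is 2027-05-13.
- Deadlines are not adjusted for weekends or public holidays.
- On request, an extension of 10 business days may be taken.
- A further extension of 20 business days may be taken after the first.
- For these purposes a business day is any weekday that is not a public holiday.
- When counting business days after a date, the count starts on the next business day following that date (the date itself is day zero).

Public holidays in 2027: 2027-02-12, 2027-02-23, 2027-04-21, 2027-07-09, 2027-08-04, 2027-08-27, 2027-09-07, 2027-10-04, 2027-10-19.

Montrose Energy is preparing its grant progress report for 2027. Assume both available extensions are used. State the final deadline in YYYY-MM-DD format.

2027-06-24

The stated deadline is 2027-05-13.
2027-05-13 falls on a Thursday. The rules make no weekend/holiday allowance, so it remains 2027-05-13.
Applying the 10-business-day extension: 10 business days after 2027-05-13 is 2027-05-27.
No adjustment is made for weekends or holidays, so 2027-05-27 stands.
Counting 20 further business days from 2027-05-27 reaches 2027-06-24.
No adjustment is made for weekends or holidays, so 2027-06-24 stands.
Deadline: 2027-06-24.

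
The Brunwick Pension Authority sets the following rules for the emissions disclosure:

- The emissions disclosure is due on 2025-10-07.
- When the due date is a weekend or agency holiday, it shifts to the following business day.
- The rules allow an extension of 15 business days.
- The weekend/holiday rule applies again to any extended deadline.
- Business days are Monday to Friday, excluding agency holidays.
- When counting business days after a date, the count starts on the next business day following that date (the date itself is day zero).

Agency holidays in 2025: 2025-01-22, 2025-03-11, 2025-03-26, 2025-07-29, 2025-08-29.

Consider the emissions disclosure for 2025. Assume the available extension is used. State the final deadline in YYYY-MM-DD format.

Start from the fixed due date, 2025-10-07.
Since 2025-10-07 is a Tuesday and not a holiday, the date is unchanged.
The 15-business-day extension runs from 2025-10-07 to 2025-10-28.
2025-10-28 (Tuesday) is already a business day.
So the filing is due 2025-10-28.

2025-10-28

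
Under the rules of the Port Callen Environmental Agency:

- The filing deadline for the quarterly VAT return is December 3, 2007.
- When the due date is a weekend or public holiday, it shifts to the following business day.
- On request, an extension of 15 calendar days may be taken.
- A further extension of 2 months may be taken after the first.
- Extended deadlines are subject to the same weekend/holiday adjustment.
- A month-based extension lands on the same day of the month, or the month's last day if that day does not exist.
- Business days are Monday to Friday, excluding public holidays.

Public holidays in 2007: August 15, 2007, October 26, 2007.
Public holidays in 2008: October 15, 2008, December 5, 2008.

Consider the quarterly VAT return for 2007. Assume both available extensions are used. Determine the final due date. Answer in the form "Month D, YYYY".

The statutory due date is December 3, 2007.
December 3, 2007 (Monday) is already a business day.
The 15-calendar-day extension moves the deadline from December 3, 2007 to December 18, 2007.
December 18, 2007 is a Tuesday and not a listed holiday, so it stands.
Add 2 months to December 18, 2007: February 18, 2008.
February 18, 2008 (Monday) is already a business day.
So the filing is due February 18, 2008.

February 18, 2008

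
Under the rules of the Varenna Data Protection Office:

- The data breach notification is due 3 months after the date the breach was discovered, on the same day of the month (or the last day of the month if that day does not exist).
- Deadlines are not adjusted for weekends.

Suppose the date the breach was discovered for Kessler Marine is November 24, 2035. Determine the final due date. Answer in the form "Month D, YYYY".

February 24, 2036

Moving 3 months forward from November 24, 2035 on the corresponding day gives February 24, 2036.
No adjustment is made for weekends or holidays, so February 24, 2036 stands.
The final due date is February 24, 2036.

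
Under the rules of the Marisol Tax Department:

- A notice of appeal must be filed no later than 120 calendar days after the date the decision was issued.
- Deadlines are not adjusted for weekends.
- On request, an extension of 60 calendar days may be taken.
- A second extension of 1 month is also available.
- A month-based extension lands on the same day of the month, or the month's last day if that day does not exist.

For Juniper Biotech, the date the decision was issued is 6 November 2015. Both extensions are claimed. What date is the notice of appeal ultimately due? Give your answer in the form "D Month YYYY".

4 June 2016

120 calendar days after 6 November 2015 is 5 March 2016.
5 March 2016 falls on a Saturday. The rules make no weekend/holiday allowance, so it remains 5 March 2016.
With the 60-day extension, 5 March 2016 becomes 4 May 2016.
4 May 2016 falls on a Wednesday. The rules make no weekend/holiday allowance, so it remains 4 May 2016.
Add 1 month to 4 May 2016: 4 June 2016.
4 June 2016 falls on a Saturday. The rules make no weekend/holiday allowance, so it remains 4 June 2016.
So the filing is due 4 June 2016.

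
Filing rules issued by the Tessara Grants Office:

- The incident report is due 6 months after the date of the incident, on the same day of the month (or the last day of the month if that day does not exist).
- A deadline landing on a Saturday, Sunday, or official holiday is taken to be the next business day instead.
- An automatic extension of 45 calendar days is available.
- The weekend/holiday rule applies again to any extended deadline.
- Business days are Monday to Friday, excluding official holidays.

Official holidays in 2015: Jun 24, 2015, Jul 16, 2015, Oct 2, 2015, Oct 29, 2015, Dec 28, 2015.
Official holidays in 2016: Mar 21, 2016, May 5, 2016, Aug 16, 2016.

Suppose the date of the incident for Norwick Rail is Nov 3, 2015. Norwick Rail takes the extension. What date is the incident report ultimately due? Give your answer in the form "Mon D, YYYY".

Jun 17, 2016

Moving 6 months forward from Nov 3, 2015 on the corresponding day gives May 3, 2016.
May 3, 2016 is a Tuesday and not a listed holiday, so it stands.
With the 45-day extension, May 3, 2016 becomes Jun 17, 2016.
Jun 17, 2016 falls on a Friday, which is a business day, so no adjustment is needed.
Deadline: Jun 17, 2016.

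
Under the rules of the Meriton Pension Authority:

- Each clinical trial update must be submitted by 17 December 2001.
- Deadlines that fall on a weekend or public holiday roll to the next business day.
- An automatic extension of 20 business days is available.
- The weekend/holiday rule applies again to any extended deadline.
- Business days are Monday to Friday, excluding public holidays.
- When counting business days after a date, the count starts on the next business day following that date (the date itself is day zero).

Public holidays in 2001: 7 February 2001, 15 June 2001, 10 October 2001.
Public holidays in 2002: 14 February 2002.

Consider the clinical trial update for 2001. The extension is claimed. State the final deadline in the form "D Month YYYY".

14 January 2002

Start from the fixed due date, 17 December 2001.
Since 17 December 2001 is a Monday and not a holiday, the date is unchanged.
The 20-business-day extension runs from 17 December 2001 to 14 January 2002.
14 January 2002 is a Monday and not a listed holiday, so it stands.
So the filing is due 14 January 2002.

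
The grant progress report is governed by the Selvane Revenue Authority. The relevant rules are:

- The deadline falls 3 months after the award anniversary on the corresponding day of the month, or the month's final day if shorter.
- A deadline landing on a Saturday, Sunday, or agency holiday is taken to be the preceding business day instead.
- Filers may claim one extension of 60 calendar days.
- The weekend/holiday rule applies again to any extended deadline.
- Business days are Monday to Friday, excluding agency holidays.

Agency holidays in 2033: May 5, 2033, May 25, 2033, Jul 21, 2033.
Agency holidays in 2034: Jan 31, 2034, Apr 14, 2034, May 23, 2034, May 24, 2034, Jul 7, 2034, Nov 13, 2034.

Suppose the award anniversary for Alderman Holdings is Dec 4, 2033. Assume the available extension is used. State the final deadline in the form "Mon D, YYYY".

Moving 3 months forward from Dec 4, 2033 on the corresponding day gives Mar 4, 2034.
Mar 4, 2034 is a Saturday, so it moves to the preceding business day, Mar 3, 2034 (Friday).
Applying the 60-calendar-day extension: Mar 3, 2034 + 60 days = May 2, 2034.
May 2, 2034 falls on a Tuesday, which is a business day, so no adjustment is needed.
The final due date is May 2, 2034.

May 2, 2034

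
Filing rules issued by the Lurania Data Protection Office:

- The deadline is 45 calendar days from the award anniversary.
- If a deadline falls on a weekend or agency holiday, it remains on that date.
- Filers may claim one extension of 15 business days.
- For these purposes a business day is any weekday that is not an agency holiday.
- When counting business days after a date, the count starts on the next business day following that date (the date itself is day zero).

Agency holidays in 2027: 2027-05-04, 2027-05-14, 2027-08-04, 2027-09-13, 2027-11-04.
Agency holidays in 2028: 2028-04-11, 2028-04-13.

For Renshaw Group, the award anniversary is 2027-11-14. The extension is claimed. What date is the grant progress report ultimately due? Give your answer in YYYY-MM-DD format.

Trigger date 2027-11-14 + 45 calendar days = 2027-12-29.
2027-12-29 is a Wednesday; no weekend or holiday adjustment applies.
Counting 15 further business days from 2027-12-29 reaches 2028-01-19.
No adjustment is made for weekends or holidays, so 2028-01-19 stands.
The final due date is 2028-01-19.

2028-01-19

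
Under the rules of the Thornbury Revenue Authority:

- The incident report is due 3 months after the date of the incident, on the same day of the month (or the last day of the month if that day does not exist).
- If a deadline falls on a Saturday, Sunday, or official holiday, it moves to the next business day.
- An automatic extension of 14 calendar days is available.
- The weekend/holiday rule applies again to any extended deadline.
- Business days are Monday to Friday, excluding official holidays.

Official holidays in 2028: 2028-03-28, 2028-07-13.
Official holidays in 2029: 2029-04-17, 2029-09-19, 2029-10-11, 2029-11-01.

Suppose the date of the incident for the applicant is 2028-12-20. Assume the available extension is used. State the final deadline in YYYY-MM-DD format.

2029-04-03

Moving 3 months forward from 2028-12-20 on the corresponding day gives 2029-03-20.
2029-03-20 falls on a Tuesday, which is a business day, so no adjustment is needed.
Applying the 14-calendar-day extension: 2029-03-20 + 14 days = 2029-04-03.
Since 2029-04-03 is a Tuesday and not a holiday, the date is unchanged.
So the filing is due 2029-04-03.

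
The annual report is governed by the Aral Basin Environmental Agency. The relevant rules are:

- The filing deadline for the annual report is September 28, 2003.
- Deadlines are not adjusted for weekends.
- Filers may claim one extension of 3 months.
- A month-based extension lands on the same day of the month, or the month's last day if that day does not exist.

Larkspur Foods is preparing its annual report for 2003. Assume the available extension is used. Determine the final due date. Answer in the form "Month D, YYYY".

The stated deadline is September 28, 2003.
No adjustment is made for weekends or holidays, so September 28, 2003 stands.
The 3 months extension carries September 28, 2003 to December 28, 2003.
December 28, 2003 is a Sunday; no weekend or holiday adjustment applies.
The final due date is December 28, 2003.

December 28, 2003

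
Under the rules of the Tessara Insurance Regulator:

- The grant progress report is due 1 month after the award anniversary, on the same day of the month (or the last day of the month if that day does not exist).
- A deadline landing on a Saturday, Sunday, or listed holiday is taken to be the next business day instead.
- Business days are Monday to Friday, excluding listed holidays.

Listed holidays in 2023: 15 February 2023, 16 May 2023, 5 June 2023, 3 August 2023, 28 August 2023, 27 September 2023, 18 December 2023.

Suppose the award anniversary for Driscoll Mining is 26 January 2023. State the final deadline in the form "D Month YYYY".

27 February 2023

1 month from 26 January 2023 is 26 February 2023.
26 February 2023 falls on a Sunday. Rolling to the next business day gives 27 February 2023, a Monday.
Deadline: 27 February 2023.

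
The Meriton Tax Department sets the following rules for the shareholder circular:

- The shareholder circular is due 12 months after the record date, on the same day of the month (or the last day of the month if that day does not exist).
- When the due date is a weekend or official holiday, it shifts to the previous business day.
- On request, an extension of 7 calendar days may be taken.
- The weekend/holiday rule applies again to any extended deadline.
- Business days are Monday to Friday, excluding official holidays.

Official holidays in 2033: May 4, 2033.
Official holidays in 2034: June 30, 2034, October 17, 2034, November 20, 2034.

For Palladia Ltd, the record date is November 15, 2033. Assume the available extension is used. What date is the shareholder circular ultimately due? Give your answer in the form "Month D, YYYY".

Moving 12 months forward from November 15, 2033 on the corresponding day gives November 15, 2034.
November 15, 2034 (Wednesday) is already a business day.
The 7-calendar-day extension moves the deadline from November 15, 2034 to November 22, 2034.
November 22, 2034 (Wednesday) is already a business day.
The final due date is November 22, 2034.

November 22, 2034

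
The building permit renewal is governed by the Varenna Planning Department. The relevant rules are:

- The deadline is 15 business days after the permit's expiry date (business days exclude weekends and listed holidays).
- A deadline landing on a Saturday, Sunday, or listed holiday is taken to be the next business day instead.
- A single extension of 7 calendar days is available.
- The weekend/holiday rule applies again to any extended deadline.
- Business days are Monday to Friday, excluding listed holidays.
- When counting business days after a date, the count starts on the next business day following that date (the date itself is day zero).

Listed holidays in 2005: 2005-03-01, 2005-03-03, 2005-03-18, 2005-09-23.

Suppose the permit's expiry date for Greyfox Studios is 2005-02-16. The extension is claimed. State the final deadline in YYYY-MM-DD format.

2005-03-21

Counting 15 business days after 2005-02-16 (skipping weekends and listed holidays) reaches 2005-03-11.
2005-03-11 (Friday) is already a business day.
The 7-calendar-day extension moves the deadline from 2005-03-11 to 2005-03-18.
Because 2005-03-18 is a listed holiday, the deadline becomes 2005-03-21 (Monday).
The final due date is 2005-03-21.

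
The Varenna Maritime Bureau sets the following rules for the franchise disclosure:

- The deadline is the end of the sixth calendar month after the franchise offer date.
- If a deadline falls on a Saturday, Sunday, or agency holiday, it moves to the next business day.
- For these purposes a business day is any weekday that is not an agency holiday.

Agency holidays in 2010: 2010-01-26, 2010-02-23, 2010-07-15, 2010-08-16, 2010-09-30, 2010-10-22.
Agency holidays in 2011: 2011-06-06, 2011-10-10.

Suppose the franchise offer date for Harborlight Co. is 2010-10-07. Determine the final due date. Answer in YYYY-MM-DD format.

6 months after 2010-10-07 falls in April 2011; the last day of that month is 2011-04-30.
2011-04-30 is a Saturday, so it moves to the next business day, 2011-05-02 (Monday).
Deadline: 2011-05-02.

2011-05-02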